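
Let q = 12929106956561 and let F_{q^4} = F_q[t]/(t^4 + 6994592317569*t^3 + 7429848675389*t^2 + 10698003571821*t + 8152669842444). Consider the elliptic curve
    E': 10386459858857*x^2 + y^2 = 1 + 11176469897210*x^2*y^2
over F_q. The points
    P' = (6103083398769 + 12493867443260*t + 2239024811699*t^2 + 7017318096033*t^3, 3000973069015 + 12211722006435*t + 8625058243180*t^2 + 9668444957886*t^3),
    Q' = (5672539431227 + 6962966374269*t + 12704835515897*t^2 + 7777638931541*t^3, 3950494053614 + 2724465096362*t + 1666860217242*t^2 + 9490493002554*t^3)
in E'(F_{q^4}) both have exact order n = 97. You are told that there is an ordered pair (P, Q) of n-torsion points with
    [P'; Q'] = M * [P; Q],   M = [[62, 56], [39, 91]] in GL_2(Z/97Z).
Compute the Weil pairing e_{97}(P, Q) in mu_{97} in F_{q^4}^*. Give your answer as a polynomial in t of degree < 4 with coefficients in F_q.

9275234025109 + 5826535493839*t + 10143005725866*t^2 + 4883348616103*t^3

Under M = [[62,56],[39,91]] in GL_2(Z/97), e_{97}(P',Q') = e_{97}(P,Q)^(62*91-56*39 mod 97).
62*91 - 56*39 = 3458; reduced mod 97: det = 63, inverse 77.
Edwards a_E,d_E -> Montgomery A=8360143434236,B=1470675947756 -> Weierstrass 3690775456645,7481297720358 via alpha=5748672785438,beta=3034774229552.
Run Miller on y^2=x^3+3690775456645*x+7481297720358 over F_{12929106956561}: ladder 1100001 (7 bits); e = f_P(D_Q)/f_Q(D_P).
e_{97}(P',Q') = 12702597200923 + 1963891878340*t + 9968742184823*t^2 + 9083081469068*t^3.
Finally e_{97}(P,Q) = 9275234025109 + 5826535493839*t + 10143005725866*t^2 + 4883348616103*t^3.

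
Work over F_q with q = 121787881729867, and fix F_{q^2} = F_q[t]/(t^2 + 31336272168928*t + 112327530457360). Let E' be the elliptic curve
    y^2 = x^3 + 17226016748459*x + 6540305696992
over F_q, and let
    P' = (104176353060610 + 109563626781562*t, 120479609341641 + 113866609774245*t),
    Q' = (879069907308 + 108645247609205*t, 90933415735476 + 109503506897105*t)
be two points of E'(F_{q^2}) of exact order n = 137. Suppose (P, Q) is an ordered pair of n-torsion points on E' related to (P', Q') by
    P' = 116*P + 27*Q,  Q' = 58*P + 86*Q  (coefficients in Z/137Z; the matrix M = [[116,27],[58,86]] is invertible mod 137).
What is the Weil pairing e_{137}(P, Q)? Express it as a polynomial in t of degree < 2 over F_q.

97613360246657 + 42899723596510*t

Alternating bilinearity on E[137] (values in mu_{137} in F_{121787881729867^2}) gives e(P',Q') = e(P,Q)^det(M).
So e_{137}(P,Q) = e_{137}(P',Q')^{106}, since 53*106 = 1 mod 137.
Double-and-add over 10001001: 8-1 doublings, 3-1 additions; each step l_{T,T}/v_{2T} or l_{T,P'}/v at Q'+S for random S.
The quotient is 89781568650594 + 101097513961514*t.
Hence e(P,Q) = 97613360246657 + 42899723596510*t in F_{121787881729867^2}^*.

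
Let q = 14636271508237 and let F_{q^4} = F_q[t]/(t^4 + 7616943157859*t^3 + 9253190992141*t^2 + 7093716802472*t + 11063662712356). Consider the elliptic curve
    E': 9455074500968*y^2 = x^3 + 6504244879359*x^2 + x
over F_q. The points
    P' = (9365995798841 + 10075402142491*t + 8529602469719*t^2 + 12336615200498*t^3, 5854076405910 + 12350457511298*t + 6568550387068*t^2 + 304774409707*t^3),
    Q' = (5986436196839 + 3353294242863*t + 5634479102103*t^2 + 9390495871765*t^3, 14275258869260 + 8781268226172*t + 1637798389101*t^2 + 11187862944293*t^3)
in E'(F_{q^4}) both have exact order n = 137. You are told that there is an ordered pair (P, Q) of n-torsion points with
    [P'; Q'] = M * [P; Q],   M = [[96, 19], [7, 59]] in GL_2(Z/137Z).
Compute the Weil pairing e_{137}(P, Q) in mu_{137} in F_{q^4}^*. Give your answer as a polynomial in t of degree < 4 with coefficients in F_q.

6074015503810 + 4722182971119*t + 6264936252665*t^2 + 2741802066003*t^3

Alternating bilinearity on E[137] (values in mu_{137} in F_{14636271508237^4}) gives e(P',Q') = e(P,Q)^det(M).
So e_{137}(P,Q) = e_{137}(P',Q')^{43}, since 51*43 = 1 mod 137.
Set x_W=7204925232561*u+5114824234077, y_W=7204925232561*v; then E': y_W^2=x_W^3+2670349878652*x_W+11040673487660.
n = 137 = (10001001)_2 (8 bits, wt 3); accumulate f_{137,P'}(Q'+S)/f_{137,P'}(S) along the 7-step ladder.
e_{137}(P',Q') = 11753228445146 + 9769097615632*t + 14183281073178*t^2 + 12224164558145*t^3.
Finally e_{137}(P,Q) = 6074015503810 + 4722182971119*t + 6264936252665*t^2 + 2741802066003*t^3.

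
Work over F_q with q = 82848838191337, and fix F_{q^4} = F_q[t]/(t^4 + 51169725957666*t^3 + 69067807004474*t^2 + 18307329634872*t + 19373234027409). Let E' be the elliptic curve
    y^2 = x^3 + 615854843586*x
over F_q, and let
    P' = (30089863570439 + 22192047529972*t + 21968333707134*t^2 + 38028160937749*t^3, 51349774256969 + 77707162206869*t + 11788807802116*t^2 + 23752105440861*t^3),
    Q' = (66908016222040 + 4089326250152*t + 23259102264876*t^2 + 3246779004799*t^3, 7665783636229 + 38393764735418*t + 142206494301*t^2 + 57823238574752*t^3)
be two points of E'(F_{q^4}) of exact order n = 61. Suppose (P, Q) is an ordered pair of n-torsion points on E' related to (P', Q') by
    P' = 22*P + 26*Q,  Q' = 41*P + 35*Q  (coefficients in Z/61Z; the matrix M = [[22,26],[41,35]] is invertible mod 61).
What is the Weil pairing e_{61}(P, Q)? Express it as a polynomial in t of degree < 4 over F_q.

73019396240113 + 48731807086963*t + 228089283057*t^2 + 4932184896669*t^3

e_{61} is bilinear + alternating on E[61], so e_{61}(22*P + 26*Q, 41*P + 35*Q) = e_{61}(P,Q)^(22*35-26*41).
So e_{61}(P,Q) = e_{61}(P',Q')^{34}, since 9*34 = 1 mod 61.
Double-and-add over 111101: 6-1 doublings, 5-1 additions; each step l_{T,T}/v_{2T} or l_{T,P'}/v at Q'+S for random S.
Miller gives e_{61}(P',Q') = 74802413460630 + 35811161677907*t + 27499857655532*t^2 + 7326166446505*t^3 in F_{82848838191337^4}.
Hence e(P,Q) = 73019396240113 + 48731807086963*t + 228089283057*t^2 + 4932184896669*t^3 in F_{82848838191337^4}^*.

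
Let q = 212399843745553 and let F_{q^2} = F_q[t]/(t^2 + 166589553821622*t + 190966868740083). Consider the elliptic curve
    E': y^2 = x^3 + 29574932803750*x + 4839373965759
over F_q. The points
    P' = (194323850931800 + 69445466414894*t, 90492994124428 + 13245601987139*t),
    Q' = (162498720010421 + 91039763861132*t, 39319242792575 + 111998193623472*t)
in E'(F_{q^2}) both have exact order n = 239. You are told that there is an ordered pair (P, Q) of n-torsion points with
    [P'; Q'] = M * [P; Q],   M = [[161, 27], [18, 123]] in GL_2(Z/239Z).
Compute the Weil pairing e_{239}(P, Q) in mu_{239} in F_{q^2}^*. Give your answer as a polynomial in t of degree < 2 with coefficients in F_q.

Alternating bilinearity on E[239] (values in mu_{239} in F_{212399843745553^2}) gives e(P',Q') = e(P,Q)^det(M).
So e_{239}(P,Q) = e_{239}(P',Q')^{165}, since 197*165 = 1 mod 239.
Miller loop for e_{239} over F_{212399843745553^2}: bits of 239 = 11101111; 7 double steps + 6 add steps, l/v at each.
Miller gives e_{239}(P',Q') = 10321078693997 + 126763072535180*t in F_{212399843745553^2}.
Finally e_{239}(P,Q) = 104335448743929 + 194897891628289*t.

104335448743929 + 194897891628289*t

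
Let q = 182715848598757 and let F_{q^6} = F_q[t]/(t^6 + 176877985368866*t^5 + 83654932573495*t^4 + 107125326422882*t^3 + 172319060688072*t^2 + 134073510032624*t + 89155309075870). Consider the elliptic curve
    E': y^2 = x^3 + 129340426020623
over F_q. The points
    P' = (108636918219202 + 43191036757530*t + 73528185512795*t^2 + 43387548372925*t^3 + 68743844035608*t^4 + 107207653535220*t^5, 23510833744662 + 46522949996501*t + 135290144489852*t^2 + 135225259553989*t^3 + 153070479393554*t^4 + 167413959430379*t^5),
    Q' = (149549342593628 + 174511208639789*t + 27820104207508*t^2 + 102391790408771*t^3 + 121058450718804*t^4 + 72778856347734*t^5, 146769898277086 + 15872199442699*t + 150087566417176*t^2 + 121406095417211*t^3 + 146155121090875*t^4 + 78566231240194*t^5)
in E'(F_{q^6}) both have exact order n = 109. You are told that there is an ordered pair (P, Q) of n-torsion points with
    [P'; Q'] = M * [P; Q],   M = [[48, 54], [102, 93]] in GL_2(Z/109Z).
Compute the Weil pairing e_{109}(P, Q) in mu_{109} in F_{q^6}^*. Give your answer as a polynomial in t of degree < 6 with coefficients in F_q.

140575386058599 + 139394995609382*t + 170070726983978*t^2 + 166290537343353*t^3 + 29924305918722*t^4 + 57837535673814*t^5

e_{109} is bilinear + alternating on E[109], so e_{109}(48*P + 54*Q, 102*P + 93*Q) = e_{109}(P,Q)^(48*93-54*102).
Inverting 46 mod 109: 64. Thus e_{109}(P,Q) = e(P',Q')^{64}.
Miller loop for e_{109} over F_{182715848598757^6}: bits of 109 = 1101101; 6 double steps + 4 add steps, l/v at each.
e_{109}(P',Q') = 41536153465841 + 69913742104913*t + 4613965784315*t^2 + 76194022220445*t^3 + 85592051239333*t^4 + 57196356576951*t^5.
e_{109}(P,Q) = (41536153465841 + 69913742104913*t + 4613965784315*t^2 + 76194022220445*t^3 + 85592051239333*t^4 + 57196356576951*t^5)^{64} = 140575386058599 + 139394995609382*t + 170070726983978*t^2 + 166290537343353*t^3 + 29924305918722*t^4 + 57837535673814*t^5.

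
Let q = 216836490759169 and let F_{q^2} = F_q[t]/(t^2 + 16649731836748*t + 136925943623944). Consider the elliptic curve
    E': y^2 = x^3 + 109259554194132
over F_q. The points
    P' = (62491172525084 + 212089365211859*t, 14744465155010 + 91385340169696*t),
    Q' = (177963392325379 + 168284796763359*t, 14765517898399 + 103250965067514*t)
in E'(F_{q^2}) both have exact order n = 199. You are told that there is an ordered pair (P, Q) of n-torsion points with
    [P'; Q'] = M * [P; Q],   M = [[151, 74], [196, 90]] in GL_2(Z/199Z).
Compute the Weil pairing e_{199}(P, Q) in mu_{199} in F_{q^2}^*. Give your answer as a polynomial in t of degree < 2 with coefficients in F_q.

59473452971840 + 134095421518766*t

e_{199}(aP+bQ,cP+dQ) = e_{199}(P,Q)^(ad-bc); with (a,b,c,d)=(151,74,196,90) this gives the det-199 law.
det(M) mod 199 = 81; its inverse in (Z/199)^* is 86 (check: 81*86 mod 199 = 1).
Miller loop for e_{199} over F_{216836490759169^2}: bits of 199 = 11000111; 7 double steps + 4 add steps, l/v at each.
e_{199}(P',Q') = 209556382435061 + 174969791241821*t.
Hence e(P,Q) = 59473452971840 + 134095421518766*t in F_{216836490759169^2}^*.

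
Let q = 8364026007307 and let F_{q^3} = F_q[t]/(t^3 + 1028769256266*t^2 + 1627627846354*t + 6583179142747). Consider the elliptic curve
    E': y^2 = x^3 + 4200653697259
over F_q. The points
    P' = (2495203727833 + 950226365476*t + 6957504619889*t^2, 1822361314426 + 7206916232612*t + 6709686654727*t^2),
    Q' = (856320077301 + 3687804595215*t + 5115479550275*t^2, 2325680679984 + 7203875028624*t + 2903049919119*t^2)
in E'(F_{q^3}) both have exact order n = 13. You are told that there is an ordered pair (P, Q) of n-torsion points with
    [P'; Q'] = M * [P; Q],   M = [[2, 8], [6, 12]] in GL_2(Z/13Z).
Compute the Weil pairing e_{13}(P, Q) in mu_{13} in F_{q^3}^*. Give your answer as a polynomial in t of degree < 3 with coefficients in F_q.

527050440541 + 5555457174736*t + 1650261136071*t^2

Under M = [[2,8],[6,12]] in GL_2(Z/13), e_{13}(P',Q') = e_{13}(P,Q)^(2*12-8*6 mod 13).
So e_{13}(P,Q) = e_{13}(P',Q')^{7}, since 2*7 = 1 mod 13.
Build f_{13,P'} and f_{13,Q'} via the 4-bit ladder of 13=1101_2; evaluate at shifted divisors; quotient in F_{8364026007307^3}.
So e_{13}(P',Q') = 7693145626568 + 7331898305792*t + 5096147247942*t^2.
(7693145626568 + 7331898305792*t + 5096147247942*t^2)^{7} mod (8364026007307,f) = 527050440541 + 5555457174736*t + 1650261136071*t^2.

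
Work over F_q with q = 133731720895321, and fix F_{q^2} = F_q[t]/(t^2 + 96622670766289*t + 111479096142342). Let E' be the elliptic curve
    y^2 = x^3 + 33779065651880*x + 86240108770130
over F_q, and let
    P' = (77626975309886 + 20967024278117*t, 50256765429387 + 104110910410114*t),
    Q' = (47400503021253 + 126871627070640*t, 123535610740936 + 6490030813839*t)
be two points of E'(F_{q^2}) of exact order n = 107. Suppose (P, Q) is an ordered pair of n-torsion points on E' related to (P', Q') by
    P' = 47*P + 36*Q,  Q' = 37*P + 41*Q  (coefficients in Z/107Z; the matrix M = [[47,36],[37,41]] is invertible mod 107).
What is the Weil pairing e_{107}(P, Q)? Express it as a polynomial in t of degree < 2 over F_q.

Since e_{107}(P,P)=e_{107}(Q,Q)=1 and e_{107}(Q,P)=e_{107}(P,Q)^{-1}, expanding e_{107}(47*P + 36*Q,37*P + 41*Q) leaves e(P,Q)^det(M).
Inverting 60 mod 107: 66. Thus e_{107}(P,Q) = e(P',Q')^{66}.
Run Miller on y^2=x^3+33779065651880*x+86240108770130 over F_{133731720895321}: ladder 1101011 (7 bits); e = f_P(D_Q)/f_Q(D_P).
e_{107}(P',Q') = 95180526465776 + 114183234449373*t.
Hence e(P,Q) = 83807716836273 + 133432270273439*t in F_{133731720895321^2}^*.

83807716836273 + 133432270273439*t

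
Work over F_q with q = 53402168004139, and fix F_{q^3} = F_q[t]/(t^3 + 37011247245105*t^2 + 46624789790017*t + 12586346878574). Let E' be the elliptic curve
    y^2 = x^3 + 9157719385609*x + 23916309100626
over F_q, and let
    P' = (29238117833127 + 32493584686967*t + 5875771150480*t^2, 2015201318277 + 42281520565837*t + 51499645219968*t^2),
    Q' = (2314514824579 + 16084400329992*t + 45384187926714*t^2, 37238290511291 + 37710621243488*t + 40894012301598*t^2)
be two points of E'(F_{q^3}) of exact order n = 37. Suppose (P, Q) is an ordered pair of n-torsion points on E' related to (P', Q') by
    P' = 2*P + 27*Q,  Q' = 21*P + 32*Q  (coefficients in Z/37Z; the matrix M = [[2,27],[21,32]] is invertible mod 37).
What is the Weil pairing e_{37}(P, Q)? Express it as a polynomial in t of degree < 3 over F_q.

e_{37}(aP+bQ,cP+dQ) = e_{37}(P,Q)^(ad-bc); with (a,b,c,d)=(2,27,21,32) this gives the det-37 law.
Inverting 15 mod 37: 5. Thus e_{37}(P,Q) = e(P',Q')^{5}.
Run Miller on y^2=x^3+9157719385609*x+23916309100626 over F_{53402168004139}: ladder 100101 (6 bits); e = f_P(D_Q)/f_Q(D_P).
Miller gives e_{37}(P',Q') = 38025552282050 + 32440369887741*t + 14191929137146*t^2 in F_{53402168004139^3}.
Hence e(P,Q) = 23491493114530 + 18527082090061*t + 52681486133091*t^2 in F_{53402168004139^3}^*.

23491493114530 + 18527082090061*t + 52681486133091*t^2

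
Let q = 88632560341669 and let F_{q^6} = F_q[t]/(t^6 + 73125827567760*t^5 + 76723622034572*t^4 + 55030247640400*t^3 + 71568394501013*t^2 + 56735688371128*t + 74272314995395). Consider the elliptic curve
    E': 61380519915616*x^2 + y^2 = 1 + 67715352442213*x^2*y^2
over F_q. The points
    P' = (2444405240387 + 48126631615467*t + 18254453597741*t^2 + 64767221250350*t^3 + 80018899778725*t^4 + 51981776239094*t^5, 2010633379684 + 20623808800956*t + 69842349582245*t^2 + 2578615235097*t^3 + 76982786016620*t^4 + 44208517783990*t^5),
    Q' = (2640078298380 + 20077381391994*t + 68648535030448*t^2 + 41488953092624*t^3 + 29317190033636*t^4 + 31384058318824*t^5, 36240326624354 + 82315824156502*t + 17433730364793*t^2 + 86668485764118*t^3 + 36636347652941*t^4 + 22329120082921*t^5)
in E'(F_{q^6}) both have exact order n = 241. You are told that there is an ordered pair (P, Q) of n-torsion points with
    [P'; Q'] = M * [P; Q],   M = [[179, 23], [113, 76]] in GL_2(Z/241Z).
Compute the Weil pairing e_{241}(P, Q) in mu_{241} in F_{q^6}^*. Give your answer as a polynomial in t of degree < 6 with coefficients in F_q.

Since e_{241}(P,P)=e_{241}(Q,Q)=1 and e_{241}(Q,P)=e_{241}(P,Q)^{-1}, expanding e_{241}(179*P + 23*Q,113*P + 76*Q) leaves e(P,Q)^det(M).
Hence e(P,Q) = e(P',Q')^{119} where 119 = 160^{-1} mod 241.
Edwards a_E,d_E -> Montgomery A=67138165129545,B=64295142300481 -> Weierstrass 81377479690110,24228537732235 via alpha=36288072116583,beta=20574431953768.
8-bit Miller (11110001) on E'/F_{88632560341669} with a'=81377479690110, b'=24228537732235: accumulate tangent/chord ratios at Q'+S and P'+S'.
The quotient is 7107837347558 + 64302723516119*t + 54599570651786*t^2 + 20834937970367*t^3 + 69901205874307*t^4 + 37490265527844*t^5.
Hence e(P,Q) = 69022647513119 + 56336803317749*t + 52018915119241*t^2 + 39813233935990*t^3 + 87160119475324*t^4 + 62545392836822*t^5 in F_{88632560341669^6}^*.

69022647513119 + 56336803317749*t + 52018915119241*t^2 + 39813233935990*t^3 + 87160119475324*t^4 + 62545392836822*t^5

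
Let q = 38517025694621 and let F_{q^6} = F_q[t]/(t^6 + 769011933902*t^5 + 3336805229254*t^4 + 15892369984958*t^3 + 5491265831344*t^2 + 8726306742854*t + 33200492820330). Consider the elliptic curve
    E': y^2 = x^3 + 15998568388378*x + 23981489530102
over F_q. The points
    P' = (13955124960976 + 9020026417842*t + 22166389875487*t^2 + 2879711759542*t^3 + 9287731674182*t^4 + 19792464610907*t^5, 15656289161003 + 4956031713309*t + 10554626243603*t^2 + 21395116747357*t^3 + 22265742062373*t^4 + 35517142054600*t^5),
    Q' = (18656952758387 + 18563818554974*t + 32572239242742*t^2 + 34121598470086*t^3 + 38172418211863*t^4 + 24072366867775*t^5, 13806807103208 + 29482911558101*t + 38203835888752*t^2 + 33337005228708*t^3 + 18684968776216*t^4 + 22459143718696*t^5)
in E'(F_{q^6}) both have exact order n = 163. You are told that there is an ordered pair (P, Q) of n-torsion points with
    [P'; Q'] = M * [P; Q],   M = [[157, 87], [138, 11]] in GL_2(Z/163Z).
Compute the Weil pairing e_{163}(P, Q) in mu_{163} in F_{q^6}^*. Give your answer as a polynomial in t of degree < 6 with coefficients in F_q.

Alternating bilinearity on E[163] (values in mu_{163} in F_{38517025694621^6}) gives e(P',Q') = e(P,Q)^det(M).
So e_{163}(P,Q) = e_{163}(P',Q')^{114}, since 153*114 = 1 mod 163.
Double-and-add over 10100011: 8-1 doublings, 4-1 additions; each step l_{T,T}/v_{2T} or l_{T,P'}/v at Q'+S for random S.
The quotient is 16173117446649 + 29710355807414*t + 11435992436998*t^2 + 33865527979294*t^3 + 27236091211087*t^4 + 1171796520187*t^5.
Raise to 114: e(P,Q) = 19720255815386 + 18220428976991*t + 32342764324567*t^2 + 6498702318009*t^3 + 27901144920546*t^4 + 14664227404761*t^5 in mu_{163}.

19720255815386 + 18220428976991*t + 32342764324567*t^2 + 6498702318009*t^3 + 27901144920546*t^4 + 14664227404761*t^5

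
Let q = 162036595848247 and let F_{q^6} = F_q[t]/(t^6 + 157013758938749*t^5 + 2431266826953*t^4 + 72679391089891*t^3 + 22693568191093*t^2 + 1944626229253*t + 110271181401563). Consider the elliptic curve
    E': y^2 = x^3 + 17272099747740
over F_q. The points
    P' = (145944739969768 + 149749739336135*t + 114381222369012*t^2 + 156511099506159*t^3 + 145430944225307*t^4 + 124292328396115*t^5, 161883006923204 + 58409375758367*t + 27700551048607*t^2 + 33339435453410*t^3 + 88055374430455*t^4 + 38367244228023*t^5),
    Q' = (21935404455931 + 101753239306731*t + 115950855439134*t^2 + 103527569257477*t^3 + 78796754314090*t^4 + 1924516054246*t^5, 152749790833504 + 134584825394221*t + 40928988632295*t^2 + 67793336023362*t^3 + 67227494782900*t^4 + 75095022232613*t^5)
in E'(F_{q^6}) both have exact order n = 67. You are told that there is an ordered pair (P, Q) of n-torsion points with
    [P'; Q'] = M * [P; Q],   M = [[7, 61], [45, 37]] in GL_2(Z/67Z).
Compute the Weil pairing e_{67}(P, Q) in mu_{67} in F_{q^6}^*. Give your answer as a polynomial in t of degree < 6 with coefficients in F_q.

149650469563009 + 114778505493228*t + 7008203726112*t^2 + 99595753045759*t^3 + 115516549778747*t^4 + 83910178240939*t^5

Alternating bilinearity on E[67] (values in mu_{67} in F_{162036595848247^6}) gives e(P',Q') = e(P,Q)^det(M).
Hence e(P,Q) = e(P',Q')^{19} where 19 = 60^{-1} mod 67.
Double-and-add over 1000011: 7-1 doublings, 3-1 additions; each step l_{T,T}/v_{2T} or l_{T,P'}/v at Q'+S for random S.
The quotient is 46823299829520 + 142875056846262*t + 71092211735093*t^2 + 5242011458853*t^3 + 13199413820492*t^4 + 135826995458090*t^5.
Thus e_{67}(P,Q) = 149650469563009 + 114778505493228*t + 7008203726112*t^2 + 99595753045759*t^3 + 115516549778747*t^4 + 83910178240939*t^5.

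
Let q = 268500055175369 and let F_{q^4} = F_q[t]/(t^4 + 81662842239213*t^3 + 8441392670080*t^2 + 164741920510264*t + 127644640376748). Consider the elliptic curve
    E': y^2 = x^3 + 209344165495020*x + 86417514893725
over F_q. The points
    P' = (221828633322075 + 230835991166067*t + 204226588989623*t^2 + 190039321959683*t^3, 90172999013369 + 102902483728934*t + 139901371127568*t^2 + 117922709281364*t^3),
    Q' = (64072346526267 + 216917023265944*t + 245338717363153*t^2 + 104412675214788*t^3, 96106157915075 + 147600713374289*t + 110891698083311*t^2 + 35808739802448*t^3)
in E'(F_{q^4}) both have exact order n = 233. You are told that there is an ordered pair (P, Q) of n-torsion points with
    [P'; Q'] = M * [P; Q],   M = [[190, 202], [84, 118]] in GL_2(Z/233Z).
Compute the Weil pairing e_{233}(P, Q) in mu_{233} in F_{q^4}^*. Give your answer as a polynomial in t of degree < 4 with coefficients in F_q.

e_{233}(aP+bQ,cP+dQ) = e_{233}(P,Q)^(ad-bc); with (a,b,c,d)=(190,202,84,118) this gives the det-233 law.
190*118 - 202*84 = 5452; reduced mod 233: det = 93, inverse 228.
8-bit Miller (11101001) on E'/F_{268500055175369} with a'=209344165495020, b'=86417514893725: accumulate tangent/chord ratios at Q'+S and P'+S'.
e_{233}(P',Q') = 158744261308487 + 149469092453873*t + 89388087492906*t^2 + 196111423252142*t^3.
Thus e_{233}(P,Q) = 266135483280117 + 129784474491978*t + 106533128852161*t^2 + 153371669415519*t^3.

266135483280117 + 129784474491978*t + 106533128852161*t^2 + 153371669415519*t^3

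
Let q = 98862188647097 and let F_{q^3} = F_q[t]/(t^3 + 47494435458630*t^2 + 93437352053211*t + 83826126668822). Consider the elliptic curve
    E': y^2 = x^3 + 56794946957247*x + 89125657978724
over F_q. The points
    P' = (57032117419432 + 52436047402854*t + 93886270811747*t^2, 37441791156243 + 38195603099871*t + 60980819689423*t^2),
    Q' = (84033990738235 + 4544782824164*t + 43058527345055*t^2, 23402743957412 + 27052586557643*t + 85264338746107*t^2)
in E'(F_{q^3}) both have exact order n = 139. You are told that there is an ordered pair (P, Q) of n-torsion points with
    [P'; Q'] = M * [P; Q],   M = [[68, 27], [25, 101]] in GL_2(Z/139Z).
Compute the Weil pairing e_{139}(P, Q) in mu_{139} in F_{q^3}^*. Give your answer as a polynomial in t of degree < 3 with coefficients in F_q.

Since e_{139}(P,P)=e_{139}(Q,Q)=1 and e_{139}(Q,P)=e_{139}(P,Q)^{-1}, expanding e_{139}(68*P + 27*Q,25*P + 101*Q) leaves e(P,Q)^det(M).
det(M) mod 139 = 77; its inverse in (Z/139)^* is 65 (check: 77*65 mod 139 = 1).
Run Miller on y^2=x^3+56794946957247*x+89125657978724 over F_{98862188647097}: ladder 10001011 (8 bits); e = f_P(D_Q)/f_Q(D_P).
So e_{139}(P',Q') = 46089511750679 + 59173599699210*t + 19114429583344*t^2.
Thus e_{139}(P,Q) = 89250630191458 + 76408326927697*t + 10443125744681*t^2.

89250630191458 + 76408326927697*t + 10443125744681*t^2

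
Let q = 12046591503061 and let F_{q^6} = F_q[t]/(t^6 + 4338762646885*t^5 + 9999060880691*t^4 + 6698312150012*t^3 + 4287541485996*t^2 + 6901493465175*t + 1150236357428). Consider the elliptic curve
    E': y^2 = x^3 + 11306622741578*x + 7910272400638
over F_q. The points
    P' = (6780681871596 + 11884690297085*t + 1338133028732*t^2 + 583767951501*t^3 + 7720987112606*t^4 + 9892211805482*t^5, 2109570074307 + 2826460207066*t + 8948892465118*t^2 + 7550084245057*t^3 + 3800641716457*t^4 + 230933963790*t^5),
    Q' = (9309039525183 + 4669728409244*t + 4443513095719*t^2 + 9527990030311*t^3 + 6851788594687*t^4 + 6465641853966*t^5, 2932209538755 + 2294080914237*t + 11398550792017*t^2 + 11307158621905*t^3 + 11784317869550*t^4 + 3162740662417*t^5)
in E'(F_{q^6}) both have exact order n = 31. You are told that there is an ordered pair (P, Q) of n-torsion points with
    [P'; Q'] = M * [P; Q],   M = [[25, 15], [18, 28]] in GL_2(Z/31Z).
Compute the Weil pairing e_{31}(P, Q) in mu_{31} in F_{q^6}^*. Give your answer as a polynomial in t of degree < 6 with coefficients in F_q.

Alternating bilinearity on E[31] (values in mu_{31} in F_{12046591503061^6}) gives e(P',Q') = e(P,Q)^det(M).
det M = 25*28 - 15*18 = 430 = 27 (mod 31); 27^{-1} = 23 (mod 31).
n = 31 = (11111)_2 (5 bits, wt 5); accumulate f_{31,P'}(Q'+S)/f_{31,P'}(S) along the 4-step ladder.
f_P(D_Q)/f_Q(D_P) = 7849764195503 + 4888563507619*t + 3936876586494*t^2 + 606616641635*t^3 + 2365864897959*t^4 + 2643678798634*t^5.
Hence e(P,Q) = 92664417206 + 8220461520501*t + 9683439442576*t^2 + 5380617918662*t^3 + 112220741750*t^4 + 5225002981928*t^5 in F_{12046591503061^6}^*.

92664417206 + 8220461520501*t + 9683439442576*t^2 + 5380617918662*t^3 + 112220741750*t^4 + 5225002981928*t^5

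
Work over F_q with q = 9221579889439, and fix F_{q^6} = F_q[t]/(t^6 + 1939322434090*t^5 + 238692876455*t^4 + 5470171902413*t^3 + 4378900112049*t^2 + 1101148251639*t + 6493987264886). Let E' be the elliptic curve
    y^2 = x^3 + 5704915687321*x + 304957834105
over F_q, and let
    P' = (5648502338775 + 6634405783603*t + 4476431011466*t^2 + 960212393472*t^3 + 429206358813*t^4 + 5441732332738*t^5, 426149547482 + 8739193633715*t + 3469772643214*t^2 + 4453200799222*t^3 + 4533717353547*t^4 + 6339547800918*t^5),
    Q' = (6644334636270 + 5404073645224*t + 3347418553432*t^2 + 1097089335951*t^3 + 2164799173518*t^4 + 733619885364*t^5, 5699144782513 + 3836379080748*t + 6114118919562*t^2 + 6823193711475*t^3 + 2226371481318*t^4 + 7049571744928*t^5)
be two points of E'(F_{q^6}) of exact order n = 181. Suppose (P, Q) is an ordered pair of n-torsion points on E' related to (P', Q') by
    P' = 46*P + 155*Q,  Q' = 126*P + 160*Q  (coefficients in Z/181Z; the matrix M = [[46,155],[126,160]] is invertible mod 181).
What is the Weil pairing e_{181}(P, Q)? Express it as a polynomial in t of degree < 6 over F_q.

665268273003 + 8117241358804*t + 675889613164*t^2 + 7595559692636*t^3 + 481354330985*t^4 + 5117387301379*t^5

Alternating bilinearity on E[181] (values in mu_{181} in F_{9221579889439^6}) gives e(P',Q') = e(P,Q)^det(M).
Hence e(P,Q) = e(P',Q')^{101} where 101 = 138^{-1} mod 181.
8-bit Miller (10110101) on E'/F_{9221579889439} with a'=5704915687321, b'=304957834105: accumulate tangent/chord ratios at Q'+S and P'+S'.
Result: e(P',Q') = 3983317067526 + 4936633985698*t + 3678662949237*t^2 + 1374969613637*t^3 + 2956900772834*t^4 + 880784701097*t^5.
Thus e_{181}(P,Q) = 665268273003 + 8117241358804*t + 675889613164*t^2 + 7595559692636*t^3 + 481354330985*t^4 + 5117387301379*t^5.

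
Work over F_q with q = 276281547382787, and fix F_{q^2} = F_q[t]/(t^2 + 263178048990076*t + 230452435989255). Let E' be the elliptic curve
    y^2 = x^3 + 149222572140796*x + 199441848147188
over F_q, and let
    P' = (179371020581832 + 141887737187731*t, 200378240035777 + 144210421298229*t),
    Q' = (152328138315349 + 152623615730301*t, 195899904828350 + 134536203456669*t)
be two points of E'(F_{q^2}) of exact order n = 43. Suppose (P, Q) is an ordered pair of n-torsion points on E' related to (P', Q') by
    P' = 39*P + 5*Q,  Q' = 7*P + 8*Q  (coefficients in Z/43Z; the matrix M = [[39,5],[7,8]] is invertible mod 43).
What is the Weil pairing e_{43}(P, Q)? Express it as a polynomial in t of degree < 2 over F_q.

Since e_{43}(P,P)=e_{43}(Q,Q)=1 and e_{43}(Q,P)=e_{43}(P,Q)^{-1}, expanding e_{43}(39*P + 5*Q,7*P + 8*Q) leaves e(P,Q)^det(M).
det(M) mod 43 = 19; its inverse in (Z/43)^* is 34 (check: 19*34 mod 43 = 1).
Double-and-add over 101011: 6-1 doublings, 4-1 additions; each step l_{T,T}/v_{2T} or l_{T,P'}/v at Q'+S for random S.
Result: e(P',Q') = 74846608270892 + 239344599762897*t.
Finally e_{43}(P,Q) = 77056685716530 + 255731979325263*t.

77056685716530 + 255731979325263*t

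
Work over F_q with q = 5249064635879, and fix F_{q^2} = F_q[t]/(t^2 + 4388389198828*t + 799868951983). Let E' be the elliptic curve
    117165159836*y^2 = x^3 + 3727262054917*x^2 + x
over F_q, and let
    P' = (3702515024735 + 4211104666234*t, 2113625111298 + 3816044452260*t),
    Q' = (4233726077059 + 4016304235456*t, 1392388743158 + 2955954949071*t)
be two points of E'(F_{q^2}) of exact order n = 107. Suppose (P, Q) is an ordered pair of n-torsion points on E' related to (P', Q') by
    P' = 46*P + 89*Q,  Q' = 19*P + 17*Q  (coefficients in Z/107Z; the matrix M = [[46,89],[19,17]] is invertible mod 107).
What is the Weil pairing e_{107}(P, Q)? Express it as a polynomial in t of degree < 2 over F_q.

The 107-Weil pairing on E[107] over F_{5249064635879} is alternating-bilinear: e_{107}(P',Q') = e_{107}(P,Q)^det(M).
det M = 46*17 - 89*19 = -909 = 54 (mod 107); 54^{-1} = 2 (mod 107).
(x,y)|->(2399248092293x+2601052694617,2399248092293y) sends E' to y^2=x^3+1467816070975*x+301182365315.
Miller loop for e_{107} over F_{5249064635879^2}: bits of 107 = 1101011; 6 double steps + 4 add steps, l/v at each.
The quotient is 4404451576546 + 3169954243902*t.
Hence e(P,Q) = 3502472524674 + 2781054411545*t in F_{5249064635879^2}^*.

3502472524674 + 2781054411545*t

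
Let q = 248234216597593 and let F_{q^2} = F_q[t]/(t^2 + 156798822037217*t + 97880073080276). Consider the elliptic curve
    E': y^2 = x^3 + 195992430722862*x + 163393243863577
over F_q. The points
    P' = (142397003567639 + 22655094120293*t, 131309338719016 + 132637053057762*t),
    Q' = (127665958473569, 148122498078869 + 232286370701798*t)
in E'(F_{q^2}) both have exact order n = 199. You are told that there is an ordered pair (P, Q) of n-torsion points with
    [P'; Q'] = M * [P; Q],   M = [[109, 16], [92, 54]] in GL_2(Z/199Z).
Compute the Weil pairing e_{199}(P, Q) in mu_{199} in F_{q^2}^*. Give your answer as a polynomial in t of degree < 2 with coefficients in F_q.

e_{199} is bilinear + alternating on E[199], so e_{199}(109*P + 16*Q, 92*P + 54*Q) = e_{199}(P,Q)^(109*54-16*92).
So e_{199}(P,Q) = e_{199}(P',Q')^{94}, since 36*94 = 1 mod 199.
n = 199 = (11000111)_2 (8 bits, wt 5); accumulate f_{199,P'}(Q'+S)/f_{199,P'}(S) along the 7-step ladder.
The quotient is 29789560180795 + 179629720572107*t.
(29789560180795 + 179629720572107*t)^{94} mod (248234216597593,f) = 48556379193780 + 28708149230080*t.

48556379193780 + 28708149230080*t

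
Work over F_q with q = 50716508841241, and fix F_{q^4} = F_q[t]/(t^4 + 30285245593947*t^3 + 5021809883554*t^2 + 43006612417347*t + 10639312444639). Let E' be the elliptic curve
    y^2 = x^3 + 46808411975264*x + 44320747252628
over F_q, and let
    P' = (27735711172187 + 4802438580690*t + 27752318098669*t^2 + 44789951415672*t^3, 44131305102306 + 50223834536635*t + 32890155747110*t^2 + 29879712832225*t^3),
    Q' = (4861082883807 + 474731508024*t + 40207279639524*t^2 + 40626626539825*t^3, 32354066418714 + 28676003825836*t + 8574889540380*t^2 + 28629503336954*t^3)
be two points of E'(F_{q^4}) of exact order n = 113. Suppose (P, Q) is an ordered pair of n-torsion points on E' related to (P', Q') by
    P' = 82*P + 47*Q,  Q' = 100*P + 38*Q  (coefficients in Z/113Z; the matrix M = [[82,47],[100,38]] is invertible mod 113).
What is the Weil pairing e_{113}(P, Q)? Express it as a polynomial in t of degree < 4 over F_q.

Alternating bilinearity on E[113] (values in mu_{113} in F_{50716508841241^4}) gives e(P',Q') = e(P,Q)^det(M).
det(M) mod 113 = 111; its inverse in (Z/113)^* is 56 (check: 111*56 mod 113 = 1).
n = 113 = (1110001)_2 (7 bits, wt 4); accumulate f_{113,P'}(Q'+S)/f_{113,P'}(S) along the 6-step ladder.
Miller gives e_{113}(P',Q') = 10682184899859 + 49201755422548*t + 12951452261556*t^2 + 18550010236201*t^3 in F_{50716508841241^4}.
(10682184899859 + 49201755422548*t + 12951452261556*t^2 + 18550010236201*t^3)^{56} mod (50716508841241,f) = 11773592659681 + 39852794142720*t + 13876710223353*t^2 + 29514171727141*t^3.

11773592659681 + 39852794142720*t + 13876710223353*t^2 + 29514171727141*t^3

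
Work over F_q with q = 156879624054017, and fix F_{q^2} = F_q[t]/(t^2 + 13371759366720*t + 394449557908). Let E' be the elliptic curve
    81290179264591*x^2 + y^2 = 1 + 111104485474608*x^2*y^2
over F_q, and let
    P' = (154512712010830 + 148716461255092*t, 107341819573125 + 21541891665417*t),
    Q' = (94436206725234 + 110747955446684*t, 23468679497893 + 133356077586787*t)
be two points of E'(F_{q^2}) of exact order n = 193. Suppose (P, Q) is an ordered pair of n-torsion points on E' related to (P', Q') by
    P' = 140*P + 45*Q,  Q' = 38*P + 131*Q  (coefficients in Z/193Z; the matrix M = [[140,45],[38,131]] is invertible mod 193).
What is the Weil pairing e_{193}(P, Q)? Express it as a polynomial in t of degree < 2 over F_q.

e_{193}(aP+bQ,cP+dQ) = e_{193}(P,Q)^(ad-bc); with (a,b,c,d)=(140,45,38,131) this gives the det-193 law.
Inverting 32 mod 193: 187. Thus e_{193}(P,Q) = e(P',Q')^{187}.
Edwards a_E,d_E -> Montgomery A=124744140505651,B=60995673862969 -> Weierstrass 104782583513111,0 via alpha=58212381465536,beta=31766329461000.
Run Miller on y^2=x^3+104782583513111*x over F_{156879624054017}: ladder 11000001 (8 bits); e = f_P(D_Q)/f_Q(D_P).
The quotient is 3038482279786 + 43395118858260*t.
Hence e(P,Q) = 49707745991671 + 5942815730247*t in F_{156879624054017^2}^*.

49707745991671 + 5942815730247*t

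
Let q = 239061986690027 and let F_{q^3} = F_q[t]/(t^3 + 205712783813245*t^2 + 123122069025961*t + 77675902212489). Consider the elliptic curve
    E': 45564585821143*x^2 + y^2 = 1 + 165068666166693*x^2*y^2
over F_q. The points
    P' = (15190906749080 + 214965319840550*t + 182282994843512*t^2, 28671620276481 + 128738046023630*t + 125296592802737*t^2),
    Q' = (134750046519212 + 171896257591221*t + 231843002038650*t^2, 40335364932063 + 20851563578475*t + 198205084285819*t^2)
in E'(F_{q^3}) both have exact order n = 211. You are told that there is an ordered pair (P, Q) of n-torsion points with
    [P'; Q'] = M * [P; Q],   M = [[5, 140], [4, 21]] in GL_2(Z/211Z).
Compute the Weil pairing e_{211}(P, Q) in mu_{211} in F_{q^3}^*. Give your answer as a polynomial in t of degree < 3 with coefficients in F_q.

55966322885482 + 34898156099139*t + 217188079677175*t^2

e_{211}(aP+bQ,cP+dQ) = e_{211}(P,Q)^(ad-bc); with (a,b,c,d)=(5,140,4,21) this gives the det-211 law.
5*21 - 140*4 = -455; reduced mod 211: det = 178, inverse 179.
Edwards->Montgomery: u=(1+y)/(1-y), v=u/x -> 92451340395812v^2=u^3+83557789835500u^2+u; then x_W=89654973258626u+194480199791324: y^2=x^3+208362195986075*x+197869845620483.
Miller loop for e_{211} over F_{239061986690027^3}: bits of 211 = 11010011; 7 double steps + 4 add steps, l/v at each.
Result: e(P',Q') = 64802383656039 + 98706236780696*t + 24169678114740*t^2.
Thus e_{211}(P,Q) = 55966322885482 + 34898156099139*t + 217188079677175*t^2.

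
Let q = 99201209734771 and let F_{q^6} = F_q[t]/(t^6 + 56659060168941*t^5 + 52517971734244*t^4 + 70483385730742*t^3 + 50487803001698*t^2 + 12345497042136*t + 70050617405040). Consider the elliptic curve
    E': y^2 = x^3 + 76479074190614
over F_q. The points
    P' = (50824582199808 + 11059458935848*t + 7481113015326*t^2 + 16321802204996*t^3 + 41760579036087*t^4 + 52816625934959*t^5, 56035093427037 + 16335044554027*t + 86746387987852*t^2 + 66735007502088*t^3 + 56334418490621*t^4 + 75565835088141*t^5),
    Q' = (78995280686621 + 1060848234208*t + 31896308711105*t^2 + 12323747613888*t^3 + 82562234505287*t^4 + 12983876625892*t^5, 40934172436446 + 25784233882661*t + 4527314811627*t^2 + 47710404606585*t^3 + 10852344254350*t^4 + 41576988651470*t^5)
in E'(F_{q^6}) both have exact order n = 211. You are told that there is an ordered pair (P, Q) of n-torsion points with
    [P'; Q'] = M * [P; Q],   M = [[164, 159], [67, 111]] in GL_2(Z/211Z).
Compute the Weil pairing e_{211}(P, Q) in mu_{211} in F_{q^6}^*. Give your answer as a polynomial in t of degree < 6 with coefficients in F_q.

Alternating bilinearity on E[211] (values in mu_{211} in F_{99201209734771^6}) gives e(P',Q') = e(P,Q)^det(M).
det(M) mod 211 = 166; its inverse in (Z/211)^* is 75 (check: 166*75 mod 211 = 1).
Build f_{211,P'} and f_{211,Q'} via the 8-bit ladder of 211=11010011_2; evaluate at shifted divisors; quotient in F_{99201209734771^6}.
e_{211}(P',Q') = 82631204940789 + 39596274971858*t + 89892004684059*t^2 + 1774443343741*t^3 + 19837851526254*t^4 + 70657714814150*t^5.
e_{211}(P,Q) = (82631204940789 + 39596274971858*t + 89892004684059*t^2 + 1774443343741*t^3 + 19837851526254*t^4 + 70657714814150*t^5)^{75} = 4412978945398 + 93564730232907*t + 68680730716605*t^2 + 5442682675942*t^3 + 66382289044445*t^4 + 74208615176879*t^5.

4412978945398 + 93564730232907*t + 68680730716605*t^2 + 5442682675942*t^3 + 66382289044445*t^4 + 74208615176879*t^5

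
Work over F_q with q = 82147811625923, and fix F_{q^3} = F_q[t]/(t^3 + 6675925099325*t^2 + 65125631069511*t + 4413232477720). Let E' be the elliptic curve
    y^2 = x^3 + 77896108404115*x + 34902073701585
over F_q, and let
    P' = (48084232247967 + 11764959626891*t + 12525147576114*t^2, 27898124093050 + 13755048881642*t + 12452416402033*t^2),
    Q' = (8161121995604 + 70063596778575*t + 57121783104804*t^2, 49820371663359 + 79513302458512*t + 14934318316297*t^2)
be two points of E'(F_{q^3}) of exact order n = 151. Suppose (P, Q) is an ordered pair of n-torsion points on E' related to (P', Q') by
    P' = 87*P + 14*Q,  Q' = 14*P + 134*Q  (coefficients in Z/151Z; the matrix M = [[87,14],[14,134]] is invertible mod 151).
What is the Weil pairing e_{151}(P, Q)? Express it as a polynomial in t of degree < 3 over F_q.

46282239497589 + 7295814539540*t + 65067557448074*t^2

e_{151} is bilinear + alternating on E[151], so e_{151}(87*P + 14*Q, 14*P + 134*Q) = e_{151}(P,Q)^(87*134-14*14).
det M = 87*134 - 14*14 = 11462 = 137 (mod 151); 137^{-1} = 97 (mod 151).
n = 151 = (10010111)_2 (8 bits, wt 5); accumulate f_{151,P'}(Q'+S)/f_{151,P'}(S) along the 7-step ladder.
So e_{151}(P',Q') = 28612918208119 + 77210371225018*t + 62265157924493*t^2.
Thus e_{151}(P,Q) = 46282239497589 + 7295814539540*t + 65067557448074*t^2.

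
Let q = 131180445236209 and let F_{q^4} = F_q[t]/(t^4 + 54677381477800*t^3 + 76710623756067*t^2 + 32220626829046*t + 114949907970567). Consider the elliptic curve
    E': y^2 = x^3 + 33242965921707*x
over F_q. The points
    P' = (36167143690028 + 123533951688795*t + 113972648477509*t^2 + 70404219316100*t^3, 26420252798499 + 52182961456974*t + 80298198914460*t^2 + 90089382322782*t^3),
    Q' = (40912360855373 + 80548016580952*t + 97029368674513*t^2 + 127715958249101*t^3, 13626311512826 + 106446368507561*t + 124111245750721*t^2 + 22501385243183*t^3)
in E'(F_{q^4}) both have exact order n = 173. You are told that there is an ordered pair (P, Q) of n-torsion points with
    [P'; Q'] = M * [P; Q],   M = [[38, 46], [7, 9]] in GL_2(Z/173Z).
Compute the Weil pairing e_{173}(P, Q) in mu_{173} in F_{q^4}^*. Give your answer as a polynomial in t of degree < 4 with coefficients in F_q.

e_{173}(aP+bQ,cP+dQ) = e_{173}(P,Q)^(ad-bc); with (a,b,c,d)=(38,46,7,9) this gives the det-173 law.
38*9 - 46*7 = 20; reduced mod 173: det = 20, inverse 26.
n = 173 = (10101101)_2 (8 bits, wt 5); accumulate f_{173,P'}(Q'+S)/f_{173,P'}(S) along the 7-step ladder.
The quotient is 27369230629161 + 44892700115495*t + 41117032071193*t^2 + 89044872948143*t^3.
(27369230629161 + 44892700115495*t + 41117032071193*t^2 + 89044872948143*t^3)^{26} mod (131180445236209,f) = 67265984208409 + 123584465425118*t + 77607575078052*t^2 + 89746786457121*t^3.

67265984208409 + 123584465425118*t + 77607575078052*t^2 + 89746786457121*t^3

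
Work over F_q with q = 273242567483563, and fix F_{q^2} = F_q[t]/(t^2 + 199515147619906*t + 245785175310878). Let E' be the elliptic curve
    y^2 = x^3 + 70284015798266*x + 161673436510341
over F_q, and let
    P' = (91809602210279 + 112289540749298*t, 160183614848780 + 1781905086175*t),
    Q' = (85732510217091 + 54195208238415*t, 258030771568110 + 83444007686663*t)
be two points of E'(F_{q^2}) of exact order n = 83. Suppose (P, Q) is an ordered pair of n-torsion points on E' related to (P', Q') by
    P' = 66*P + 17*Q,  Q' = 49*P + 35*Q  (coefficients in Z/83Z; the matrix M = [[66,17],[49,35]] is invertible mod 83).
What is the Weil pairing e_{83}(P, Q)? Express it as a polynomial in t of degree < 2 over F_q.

Under M = [[66,17],[49,35]] in GL_2(Z/83), e_{83}(P',Q') = e_{83}(P,Q)^(66*35-17*49 mod 83).
66*35 - 17*49 = 1477; reduced mod 83: det = 66, inverse 39.
Build f_{83,P'} and f_{83,Q'} via the 7-bit ladder of 83=1010011_2; evaluate at shifted divisors; quotient in F_{273242567483563^2}.
The quotient is 230922701157737 + 38155832084901*t.
Thus e_{83}(P,Q) = 226853229963357 + 46391274694996*t.

226853229963357 + 46391274694996*t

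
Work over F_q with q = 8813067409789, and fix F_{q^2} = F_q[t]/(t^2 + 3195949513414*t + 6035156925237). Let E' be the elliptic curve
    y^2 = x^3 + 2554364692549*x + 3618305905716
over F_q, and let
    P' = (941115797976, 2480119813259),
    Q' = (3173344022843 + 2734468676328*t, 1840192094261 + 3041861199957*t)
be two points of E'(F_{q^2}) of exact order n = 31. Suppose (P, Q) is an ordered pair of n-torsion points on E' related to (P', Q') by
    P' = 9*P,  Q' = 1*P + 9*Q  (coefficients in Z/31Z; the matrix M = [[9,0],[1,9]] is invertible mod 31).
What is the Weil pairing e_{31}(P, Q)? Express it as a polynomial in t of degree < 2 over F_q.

3833578253538 + 2127365113617*t

e_{31} is bilinear + alternating on E[31], so e_{31}(9*P, 1*P + 9*Q) = e_{31}(P,Q)^(9*9-0*1).
det(M) mod 31 = 19; its inverse in (Z/31)^* is 18 (check: 19*18 mod 31 = 1).
Double-and-add over 11111: 5-1 doublings, 5-1 additions; each step l_{T,T}/v_{2T} or l_{T,P'}/v at Q'+S for random S.
f_P(D_Q)/f_Q(D_P) = 1205438806002 + 1544158554780*t.
Thus e_{31}(P,Q) = 3833578253538 + 2127365113617*t.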